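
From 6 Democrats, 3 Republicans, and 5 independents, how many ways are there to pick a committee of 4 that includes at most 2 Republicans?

990

Split by how many Republicans are chosen (0 through 2).
Sum: C(3,0)·C(11,4) + C(3,1)·C(11,3) + C(3,2)·C(11,2) = 330 + 495 + 165 = 990.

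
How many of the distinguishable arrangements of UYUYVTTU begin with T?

420

Fix T in the first position and arrange the remaining 7 letters.
Those 7 letters have U appearing 3 times and Y appearing twice, giving (7)!/(3!·2!) = 420.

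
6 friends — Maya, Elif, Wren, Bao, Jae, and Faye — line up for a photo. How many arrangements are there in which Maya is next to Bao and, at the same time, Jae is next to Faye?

96

Treat {Maya,Bao} as one block (2 orders) and {Jae,Faye} as another (2 orders).
That leaves 4 units to arrange: 2 × 2 × 4! = 4 × 24 = 96.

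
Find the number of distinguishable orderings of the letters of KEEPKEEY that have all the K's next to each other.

Treat the 2 copies of K as a single block. The multiset to arrange is then {KK, E, E, E, E, P, Y}, 7 items in all.
That gives (7)!/(4!) = 210 arrangements.

210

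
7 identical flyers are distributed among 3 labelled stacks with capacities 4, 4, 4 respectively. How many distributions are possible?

18

Ignoring the caps, the number of non-negative solutions to x_1+…+x_3 = 7 is C(9,2) = 36.
Subtract solutions that violate a single cap (substitute x_i' = x_i − (cap_i+1)): x_1 ≥ 5 gives C(4,2) = 6; x_2 ≥ 5 gives C(4,2) = 6; x_3 ≥ 5 gives C(4,2) = 6. Together 18.
No two caps can be exceeded simultaneously, so the pair terms are all 0.
By inclusion–exclusion the count is 36 − 18 + 0 = 18.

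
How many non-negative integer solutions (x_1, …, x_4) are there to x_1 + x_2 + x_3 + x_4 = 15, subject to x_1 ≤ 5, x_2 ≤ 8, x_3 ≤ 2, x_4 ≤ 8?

Ignoring the caps, the number of non-negative solutions to x_1+…+x_4 = 15 is C(18,3) = 816.
Subtract solutions that violate a single cap (substitute x_i' = x_i − (cap_i+1)): x_1 ≥ 6 gives C(12,3) = 220; x_2 ≥ 9 gives C(9,3) = 84; x_3 ≥ 3 gives C(15,3) = 455; x_4 ≥ 9 gives C(9,3) = 84. Together 843.
Add back pairs where two caps are both exceeded: 1 + 84 + 1 + 20 + 0 + 20 = 126.
By inclusion–exclusion the count is 816 − 843 + 126 = 99.

99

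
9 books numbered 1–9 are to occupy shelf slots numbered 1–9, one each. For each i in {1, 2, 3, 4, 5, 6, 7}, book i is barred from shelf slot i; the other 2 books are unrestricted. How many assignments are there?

165016

Let Aᵢ (for 1 ≤ i ≤ 7) be the placements that put book i in its forbidden shelf slot. Any j of these fix j positions, leaving (9−j)! ways to fill the rest, and there are C(7,j) ways to pick which j.
By inclusion–exclusion, the number of valid placements is Σ_{j=0}^{7} (−1)^j C(7,j)·(9−j)!.
Computing: 362880 − 282240 + 105840 − 25200 + 4200 − 504 + 42 − 2 = 165016.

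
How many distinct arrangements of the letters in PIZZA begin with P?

Fix P in the first position and arrange the remaining 4 letters.
Those 4 letters have Z appearing twice, giving (4)!/(2!) = 12.

12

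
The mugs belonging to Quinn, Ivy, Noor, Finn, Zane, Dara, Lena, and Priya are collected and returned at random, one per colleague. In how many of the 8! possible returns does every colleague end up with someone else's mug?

14833

Let Aᵢ be the assignments in which colleague i gets their own mug. We want the size of the complement of A₁∪…∪A_8.
By inclusion–exclusion this is Σ_{j=0}^{8} (−1)^j C(8,j)·(8−j)!.
Computing: 40320 − 40320 + 20160 − 6720 + 1680 − 336 + 56 − 8 + 1 = 14833.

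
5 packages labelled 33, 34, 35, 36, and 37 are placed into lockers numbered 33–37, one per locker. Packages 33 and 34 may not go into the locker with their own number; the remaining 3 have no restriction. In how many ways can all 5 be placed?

Let Aᵢ (for i ∈ {33, 34}) be the placements that put package i in its forbidden locker. Any j of these fix j positions, leaving (5−j)! ways to fill the rest, and there are C(2,j) ways to pick which j.
By inclusion–exclusion, the number of valid placements is Σ_{j=0}^{2} (−1)^j C(2,j)·(5−j)!.
Computing: 120 − 48 + 6 = 78.

78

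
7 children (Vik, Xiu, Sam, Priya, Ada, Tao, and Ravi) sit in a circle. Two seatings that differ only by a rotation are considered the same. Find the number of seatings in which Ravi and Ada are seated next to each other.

240

Glue Ravi and Ada into a block (2 internal orders). Seating 6 units around a circle gives (5)! arrangements.
So 2 × (5)! = 2 × 120 = 240.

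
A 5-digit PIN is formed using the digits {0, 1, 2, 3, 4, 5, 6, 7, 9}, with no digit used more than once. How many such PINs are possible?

15120

Choose and order 5 of the 9 symbols: the first digit has 9 options, the next 8, and so on down to 5.
9 × 8 × 7 × 6 × 5 = 15120.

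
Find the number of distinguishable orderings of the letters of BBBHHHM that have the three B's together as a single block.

20

Treat the 3 copies of B as a single block. The multiset to arrange is then {BBB, H, H, H, M}, 5 items in all.
That gives (5)!/(3!) = 20 arrangements.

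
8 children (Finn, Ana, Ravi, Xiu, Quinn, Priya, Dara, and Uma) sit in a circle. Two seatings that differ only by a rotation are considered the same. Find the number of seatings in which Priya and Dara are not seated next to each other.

3600

All circular seatings of 8 people number (7)! = 5040.
Those with Priya next to Dara: fuse the pair into one unit and seat 7 units around a circle — 2·(6)! = 1440.
Subtracting, 5040 − 1440 = 3600.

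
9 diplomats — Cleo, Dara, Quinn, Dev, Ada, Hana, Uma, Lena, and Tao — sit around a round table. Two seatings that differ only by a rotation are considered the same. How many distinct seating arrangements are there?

40320

Around a circle, 9 distinct people have 9!/9 = (8)! = 40320 rotationally distinct seatings.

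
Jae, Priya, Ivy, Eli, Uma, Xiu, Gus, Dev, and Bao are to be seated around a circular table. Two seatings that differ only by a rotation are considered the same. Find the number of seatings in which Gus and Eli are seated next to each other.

10080

Treat {Gus, Eli} as one unit (2 internal orders) and seat the resulting 8 units around the table: (7)! circular arrangements.
So 2 × (7)! = 2 × 5040 = 10080.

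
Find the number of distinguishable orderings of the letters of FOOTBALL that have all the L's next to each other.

Treat the 2 copies of L as a single block. The multiset to arrange is then {LL, A, B, F, O, O, T}, 7 items in all.
That gives (7)!/(2!) = 2520 arrangements.

2520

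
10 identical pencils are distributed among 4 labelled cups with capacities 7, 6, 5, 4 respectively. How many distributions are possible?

165

Ignoring the caps, the number of non-negative solutions to x_1+…+x_4 = 10 is C(13,3) = 286.
Subtract solutions that violate a single cap (substitute x_i' = x_i − (cap_i+1)): x_1 ≥ 8 gives C(5,3) = 10; x_2 ≥ 7 gives C(6,3) = 20; x_3 ≥ 6 gives C(7,3) = 35; x_4 ≥ 5 gives C(8,3) = 56. Together 121.
No two caps can be exceeded simultaneously, so the pair terms are all 0.
By inclusion–exclusion the count is 286 − 121 + 0 = 165.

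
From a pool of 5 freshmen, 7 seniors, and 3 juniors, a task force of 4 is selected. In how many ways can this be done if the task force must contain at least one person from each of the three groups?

Total 4-person selections from all 15: C(15,4) = 1365.
Subtract selections that omit an entire group: no freshmen → C(10,4) = 210; no seniors → C(8,4) = 70; no juniors → C(12,4) = 495.
Add back selections omitting two groups (i.e. drawn from a single group): C(5,4) + C(7,4) + C(3,4) = 40.
By inclusion–exclusion: 1365 − 775 + 40 = 630.

630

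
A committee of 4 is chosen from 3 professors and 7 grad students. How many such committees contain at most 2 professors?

Split by how many professors are chosen (0 through 2).
Sum: C(3,0)·C(7,4) + C(3,1)·C(7,3) + C(3,2)·C(7,2) = 35 + 105 + 63 = 203.

203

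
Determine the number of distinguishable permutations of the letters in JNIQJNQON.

15120

The 9 letters of JNIQJNQON have repeats: J appearing twice, N appearing 3 times, and Q appearing twice.
The number of distinct arrangements is 9!/(3!·2!·2!) = 362880/24 = 15120.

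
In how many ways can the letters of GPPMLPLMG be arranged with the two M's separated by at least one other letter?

Total arrangements of GPPMLPLMG: 9!/(3!·2!·2!·2!) = 7560.
Arrangements with the M's together: treat MM as one letter, giving (8)!/(3!·2!·2!) = 1680.
Subtracting, 7560 − 1680 = 5880 arrangements keep the M's apart.

5880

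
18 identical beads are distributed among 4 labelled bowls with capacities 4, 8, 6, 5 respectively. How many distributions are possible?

Without the upper bounds there are C(21,3) = 1330 ways to split 18 among 4 bowls.
Subtract solutions that violate a single cap (substitute x_i' = x_i − (cap_i+1)): x_1 ≥ 5 gives C(16,3) = 560; x_2 ≥ 9 gives C(12,3) = 220; x_3 ≥ 7 gives C(14,3) = 364; x_4 ≥ 6 gives C(15,3) = 455. Together 1599.
Add back pairs where two caps are both exceeded: 35 + 84 + 120 + 10 + 20 + 56 = 325.
Subtract triples: 0 + 0 + 1 + 0 = 1.
By inclusion–exclusion the count is 1330 − 1599 + 325 − 1 = 55.

55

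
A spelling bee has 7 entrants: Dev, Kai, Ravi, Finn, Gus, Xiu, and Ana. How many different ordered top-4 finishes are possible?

840

There are 7 choices for 1st place, 6 for 2nd, and so on down to 4 for position 4.
That gives 7 × 6 × 5 × 4 = 840.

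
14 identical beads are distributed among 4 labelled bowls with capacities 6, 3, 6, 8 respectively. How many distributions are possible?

By stars and bars, unrestricted non-negative solutions to x_1+…+x_4 = 14 number C(14+3,3) = 680.
Subtract solutions that violate a single cap (substitute x_i' = x_i − (cap_i+1)): x_1 ≥ 7 gives C(10,3) = 120; x_2 ≥ 4 gives C(13,3) = 286; x_3 ≥ 7 gives C(10,3) = 120; x_4 ≥ 9 gives C(8,3) = 56. Together 582.
Add back pairs where two caps are both exceeded: 20 + 1 + 0 + 20 + 4 + 0 = 45.
By inclusion–exclusion the count is 680 − 582 + 45 = 143.

143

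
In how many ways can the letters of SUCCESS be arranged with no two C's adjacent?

There are 7!/(3!·2!) = 420 arrangements of SUCCESS in total.
If the two C's are adjacent, glue them into one block, leaving 6 items to arrange: (6)!/(3!) = 120 ways.
Subtracting, 420 − 120 = 300 arrangements keep the C's apart.

300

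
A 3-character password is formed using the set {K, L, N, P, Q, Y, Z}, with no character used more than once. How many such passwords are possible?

210

Choose and order 3 of the 7 symbols: the first character has 7 options, the next 6, then 5.
That product is 7 × 6 × 5 = 210.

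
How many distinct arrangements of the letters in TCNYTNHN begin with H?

With the first slot taken by H, it remains to arrange the other 7 letters (TCNYTNN).
Those 7 letters have N appearing 3 times and T appearing twice, giving (7)!/(3!·2!) = 420.

420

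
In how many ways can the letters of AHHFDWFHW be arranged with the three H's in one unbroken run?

Treat the 3 copies of H as a single block. The multiset to arrange is then {HHH, A, D, F, F, W, W}, 7 items in all.
That gives (7)!/(2!·2!) = 1260 arrangements.

1260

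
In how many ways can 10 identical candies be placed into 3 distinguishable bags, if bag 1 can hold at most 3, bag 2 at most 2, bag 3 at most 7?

6

Without the upper bounds there are C(12,2) = 66 ways to split 10 among 3 bags.
Subtract solutions that violate a single cap (substitute x_i' = x_i − (cap_i+1)): x_1 ≥ 4 gives C(8,2) = 28; x_2 ≥ 3 gives C(9,2) = 36; x_3 ≥ 8 gives C(4,2) = 6. Together 70.
Add back pairs where two caps are both exceeded: 10 + 0 + 0 = 10.
By inclusion–exclusion the count is 66 − 70 + 10 = 6.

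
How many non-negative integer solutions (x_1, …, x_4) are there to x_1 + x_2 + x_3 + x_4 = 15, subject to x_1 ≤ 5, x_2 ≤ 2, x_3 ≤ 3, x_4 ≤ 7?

10

By stars and bars, unrestricted non-negative solutions to x_1+…+x_4 = 15 number C(15+3,3) = 816.
Subtract solutions that violate a single cap (substitute x_i' = x_i − (cap_i+1)): x_1 ≥ 6 gives C(12,3) = 220; x_2 ≥ 3 gives C(15,3) = 455; x_3 ≥ 4 gives C(14,3) = 364; x_4 ≥ 8 gives C(10,3) = 120. Together 1159.
Add back pairs where two caps are both exceeded: 84 + 56 + 4 + 165 + 35 + 20 = 364.
Subtract triples: 10 + 0 + 0 + 1 = 11.
By inclusion–exclusion the count is 816 − 1159 + 364 − 11 = 10.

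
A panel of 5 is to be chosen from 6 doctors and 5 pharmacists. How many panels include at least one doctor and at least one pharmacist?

455

With no constraint there are C(11,5) = 462 possible selections.
Selections missing a whole group: no doctors → C(5,5) = 1; no pharmacists → C(6,5) = 6.
Both groups omitted at once is impossible, so 462 − 7 = 455.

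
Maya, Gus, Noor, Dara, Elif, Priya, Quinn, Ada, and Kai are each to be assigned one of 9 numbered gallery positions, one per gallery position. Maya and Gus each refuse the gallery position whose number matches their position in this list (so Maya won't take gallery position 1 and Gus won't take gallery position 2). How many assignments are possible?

287280

Let Aᵢ (for i ∈ {1, 2}) be the placements that put person i in their forbidden gallery position. Any j of these fix j positions, leaving (9−j)! ways to fill the rest, and there are C(2,j) ways to pick which j.
By inclusion–exclusion, the number of valid placements is Σ_{j=0}^{2} (−1)^j C(2,j)·(9−j)!.
Computing: 362880 − 80640 + 5040 = 287280.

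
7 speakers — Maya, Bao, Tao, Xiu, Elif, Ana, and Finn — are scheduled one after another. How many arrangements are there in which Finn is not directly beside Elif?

There are 7! = 5040 arrangements in all. If Finn and Elif are adjacent, merging them into one block gives 2·(6)! = 1440 arrangements.
So 5040 − 1440 = 3600 arrangements keep them apart.

3600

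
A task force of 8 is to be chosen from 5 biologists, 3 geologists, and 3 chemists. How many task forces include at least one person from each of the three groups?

163

Total 8-person selections from all 11: C(11,8) = 165.
Selections missing a whole group: no biologists → C(6,8) = 0; no geologists → C(8,8) = 1; no chemists → C(8,8) = 1.
Add back selections omitting two groups (i.e. drawn from a single group): C(5,8) + C(3,8) + C(3,8) = 0.
By inclusion–exclusion: 165 − 2 + 0 = 163.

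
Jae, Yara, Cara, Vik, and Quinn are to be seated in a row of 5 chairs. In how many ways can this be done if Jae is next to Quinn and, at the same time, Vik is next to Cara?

Treat {Jae,Quinn} as one block (2 orders) and {Vik,Cara} as another (2 orders).
That leaves 3 units to arrange: 2 × 2 × 3! = 4 × 6 = 24.

24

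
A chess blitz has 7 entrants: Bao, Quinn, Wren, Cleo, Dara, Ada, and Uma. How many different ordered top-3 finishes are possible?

210

This is an ordered selection of 3 from 7: P(7,3).
That gives 7 × 6 × 5 = 210.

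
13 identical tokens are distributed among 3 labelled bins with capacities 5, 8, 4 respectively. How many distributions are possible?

15

By stars and bars, unrestricted non-negative solutions to x_1+…+x_3 = 13 number C(13+2,2) = 105.
Subtract solutions that violate a single cap (substitute x_i' = x_i − (cap_i+1)): x_1 ≥ 6 gives C(9,2) = 36; x_2 ≥ 9 gives C(6,2) = 15; x_3 ≥ 5 gives C(10,2) = 45. Together 96.
Add back pairs where two caps are both exceeded: 0 + 6 + 0 = 6.
By inclusion–exclusion the count is 105 − 96 + 6 = 15.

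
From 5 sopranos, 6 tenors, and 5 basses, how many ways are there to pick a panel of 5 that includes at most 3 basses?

4312

Split by how many basses are chosen (0 through 3).
Sum: C(5,0)·C(11,5) + C(5,1)·C(11,4) + C(5,2)·C(11,3) + C(5,3)·C(11,2) = 462 + 1650 + 1650 + 550 = 4312.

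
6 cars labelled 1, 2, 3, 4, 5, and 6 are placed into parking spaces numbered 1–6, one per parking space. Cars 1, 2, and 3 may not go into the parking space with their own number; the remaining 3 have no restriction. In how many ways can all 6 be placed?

426

Let Aᵢ (for i ∈ {1, 2, 3}) be the placements that put car i in its forbidden parking space. Any j of these fix j positions, leaving (6−j)! ways to fill the rest, and there are C(3,j) ways to pick which j.
By inclusion–exclusion, the number of valid placements is Σ_{j=0}^{3} (−1)^j C(3,j)·(6−j)!.
Computing: 720 − 360 + 72 − 6 = 426.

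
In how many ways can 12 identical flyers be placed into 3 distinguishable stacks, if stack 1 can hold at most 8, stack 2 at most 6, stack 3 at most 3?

Without the upper bounds there are C(14,2) = 91 ways to split 12 among 3 stacks.
Subtract solutions that violate a single cap (substitute x_i' = x_i − (cap_i+1)): x_1 ≥ 9 gives C(5,2) = 10; x_2 ≥ 7 gives C(7,2) = 21; x_3 ≥ 4 gives C(10,2) = 45. Together 76.
Add back pairs where two caps are both exceeded: 0 + 0 + 3 = 3.
By inclusion–exclusion the count is 91 − 76 + 3 = 18.

18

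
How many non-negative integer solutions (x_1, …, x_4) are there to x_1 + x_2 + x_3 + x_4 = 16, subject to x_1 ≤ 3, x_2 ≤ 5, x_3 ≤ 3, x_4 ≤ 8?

Ignoring the caps, the number of non-negative solutions to x_1+…+x_4 = 16 is C(19,3) = 969.
Subtract solutions that violate a single cap (substitute x_i' = x_i − (cap_i+1)): x_1 ≥ 4 gives C(15,3) = 455; x_2 ≥ 6 gives C(13,3) = 286; x_3 ≥ 4 gives C(15,3) = 455; x_4 ≥ 9 gives C(10,3) = 120. Together 1316.
Add back pairs where two caps are both exceeded: 84 + 165 + 20 + 84 + 4 + 20 = 377.
Subtract triples: 10 + 0 + 0 + 0 = 10.
By inclusion–exclusion the count is 969 − 1316 + 377 − 10 = 20.

20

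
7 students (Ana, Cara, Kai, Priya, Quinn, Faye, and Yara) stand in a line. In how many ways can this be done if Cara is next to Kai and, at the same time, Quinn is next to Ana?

Treat {Cara,Kai} as one block (2 orders) and {Quinn,Ana} as another (2 orders).
That leaves 5 units to arrange: 2 × 2 × 5! = 4 × 120 = 480.

480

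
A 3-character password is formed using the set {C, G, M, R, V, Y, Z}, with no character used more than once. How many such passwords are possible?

210

With no repetition, fill the 3 characters in order: 7 choices, then 6, down to 5.
That product is 7 × 6 × 5 = 210.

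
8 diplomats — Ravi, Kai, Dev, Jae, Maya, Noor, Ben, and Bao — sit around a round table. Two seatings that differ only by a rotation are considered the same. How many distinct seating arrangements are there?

5040

Fix one person's seat to break rotational symmetry; the remaining 7 people can be arranged in (7)! = 5040 ways.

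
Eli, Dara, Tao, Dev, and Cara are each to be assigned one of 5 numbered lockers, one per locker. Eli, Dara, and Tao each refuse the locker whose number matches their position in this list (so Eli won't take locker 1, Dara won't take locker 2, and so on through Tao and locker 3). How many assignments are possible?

Let Aᵢ (for i ∈ {1, 2, 3}) be the placements that put person i in their forbidden locker. Any j of these fix j positions, leaving (5−j)! ways to fill the rest, and there are C(3,j) ways to pick which j.
By inclusion–exclusion, the number of valid placements is Σ_{j=0}^{3} (−1)^j C(3,j)·(5−j)!.
Computing: 120 − 72 + 18 − 2 = 64.

64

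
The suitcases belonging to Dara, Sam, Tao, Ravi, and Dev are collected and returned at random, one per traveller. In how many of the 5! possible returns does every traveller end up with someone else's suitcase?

Count assignments avoiding every fixed point. For any j of the 5 travellers fixed to their own suitcase, the other 5−j can be arranged in (5−j)! ways.
By inclusion–exclusion this is Σ_{j=0}^{5} (−1)^j C(5,j)·(5−j)!.
Computing: 120 − 120 + 60 − 20 + 5 − 1 = 44.

44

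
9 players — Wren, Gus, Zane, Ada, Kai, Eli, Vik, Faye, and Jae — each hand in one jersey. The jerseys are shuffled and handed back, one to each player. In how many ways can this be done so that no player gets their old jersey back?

Let Aᵢ be the assignments in which player i gets their old jersey. We want the size of the complement of A₁∪…∪A_9.
By inclusion–exclusion this is Σ_{j=0}^{9} (−1)^j C(9,j)·(9−j)!.
Computing: 362880 − 362880 + 181440 − 60480 + 15120 − 3024 + 504 − 72 + 9 − 1 = 133496.

133496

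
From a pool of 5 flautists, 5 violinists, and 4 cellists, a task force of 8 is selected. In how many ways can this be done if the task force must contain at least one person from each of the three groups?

Unrestricted: C(14,8) = 3003 ways to pick any 8 of the 14.
Selections missing a whole group: no flautists → C(9,8) = 9; no violinists → C(9,8) = 9; no cellists → C(10,8) = 45.
Add back selections omitting two groups (i.e. drawn from a single group): C(5,8) + C(5,8) + C(4,8) = 0.
By inclusion–exclusion: 3003 − 63 + 0 = 2940.

2940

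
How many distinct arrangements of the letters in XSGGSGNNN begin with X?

560

With the first slot taken by X, it remains to arrange the other 8 letters (SGGSGNNN).
Those 8 letters have G appearing 3 times, N appearing 3 times, and S appearing twice, giving (8)!/(3!·3!·2!) = 560.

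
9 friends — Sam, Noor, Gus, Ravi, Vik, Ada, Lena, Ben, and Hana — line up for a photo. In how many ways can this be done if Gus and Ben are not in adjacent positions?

282240

Of the 9! = 362880 arrangements, those with Gus and Ben adjacent number 2 × 8! = 80640 (treat the pair as a block with 2 internal orders).
So 362880 − 80640 = 282240 arrangements keep them apart.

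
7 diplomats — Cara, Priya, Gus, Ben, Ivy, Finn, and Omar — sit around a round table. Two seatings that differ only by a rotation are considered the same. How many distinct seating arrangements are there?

Seat Cara anywhere (absorbing the rotational symmetry), then permute the other 6: (6)! = 720.

720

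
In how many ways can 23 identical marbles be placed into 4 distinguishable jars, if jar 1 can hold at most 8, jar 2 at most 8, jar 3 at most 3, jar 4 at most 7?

20

Ignoring the caps, the number of non-negative solutions to x_1+…+x_4 = 23 is C(26,3) = 2600.
Subtract solutions that violate a single cap (substitute x_i' = x_i − (cap_i+1)): x_1 ≥ 9 gives C(17,3) = 680; x_2 ≥ 9 gives C(17,3) = 680; x_3 ≥ 4 gives C(22,3) = 1540; x_4 ≥ 8 gives C(18,3) = 816. Together 3716.
Add back pairs where two caps are both exceeded: 56 + 286 + 84 + 286 + 84 + 364 = 1160.
Subtract triples: 4 + 0 + 10 + 10 = 24.
By inclusion–exclusion the count is 2600 − 3716 + 1160 − 24 = 20.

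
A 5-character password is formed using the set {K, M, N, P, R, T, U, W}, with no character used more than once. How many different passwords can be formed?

With no repetition, fill the 5 characters in order: 8 choices, then 7, down to 4.
That product is 8 × 7 × 6 × 5 × 4 = 6720.

6720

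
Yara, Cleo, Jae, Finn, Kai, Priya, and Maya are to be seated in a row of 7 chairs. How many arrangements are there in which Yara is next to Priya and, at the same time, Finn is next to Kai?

Treat {Yara,Priya} as one block (2 orders) and {Finn,Kai} as another (2 orders).
That leaves 5 units to arrange: 2 × 2 × 5! = 4 × 120 = 480.

480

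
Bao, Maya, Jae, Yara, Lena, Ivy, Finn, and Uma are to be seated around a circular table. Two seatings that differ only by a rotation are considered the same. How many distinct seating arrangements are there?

5040

Fix one person's seat to break rotational symmetry; the remaining 7 people can be arranged in (7)! = 5040 ways.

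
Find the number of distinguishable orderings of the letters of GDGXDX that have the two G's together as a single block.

Treat the 2 copies of G as a single block. The multiset to arrange is then {GG, D, D, X, X}, 5 items in all.
That gives (5)!/(2!·2!) = 30 arrangements.

30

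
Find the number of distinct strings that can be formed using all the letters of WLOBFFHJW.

Letter multiplicities in WLOBFFHJW: B×1, F×2, H×1, J×1, L×1, O×1, W×2.
So there are 9! / (2!·2!) = 90720 distinguishable arrangements.

90720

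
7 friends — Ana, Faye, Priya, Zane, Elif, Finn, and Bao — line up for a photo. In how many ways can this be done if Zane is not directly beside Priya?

There are 7! = 5040 arrangements in all. If Zane and Priya are adjacent, merging them into one block gives 2·(6)! = 1440 arrangements.
Complementary counting: 5040 − 1440 = 3600.

3600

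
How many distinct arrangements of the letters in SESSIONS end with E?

210

With the last slot taken by E, it remains to arrange the other 7 letters (SSSIONS).
Those 7 letters have S appearing 4 times, giving (7)!/(4!) = 210.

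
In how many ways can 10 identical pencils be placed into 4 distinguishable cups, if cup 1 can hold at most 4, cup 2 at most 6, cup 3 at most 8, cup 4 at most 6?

186

By stars and bars, unrestricted non-negative solutions to x_1+…+x_4 = 10 number C(10+3,3) = 286.
Subtract solutions that violate a single cap (substitute x_i' = x_i − (cap_i+1)): x_1 ≥ 5 gives C(8,3) = 56; x_2 ≥ 7 gives C(6,3) = 20; x_3 ≥ 9 gives C(4,3) = 4; x_4 ≥ 7 gives C(6,3) = 20. Together 100.
No two caps can be exceeded simultaneously, so the pair terms are all 0.
By inclusion–exclusion the count is 286 − 100 + 0 = 186.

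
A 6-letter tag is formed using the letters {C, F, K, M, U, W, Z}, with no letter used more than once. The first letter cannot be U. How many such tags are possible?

4320

The first letter has 7−1 = 6 choices (anything except U).
The remaining 5 letters are filled from the other 6 symbols without repetition: 6 × 5 × 4 × 3 × 2 = 720.
Total: 6 × 720 = 4320.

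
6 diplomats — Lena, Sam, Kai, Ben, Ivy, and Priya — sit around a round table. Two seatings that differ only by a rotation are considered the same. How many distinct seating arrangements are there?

120

Seat Lena anywhere (absorbing the rotational symmetry), then permute the other 5: (5)! = 120.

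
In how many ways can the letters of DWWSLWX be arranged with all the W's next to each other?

120

Treat the 3 copies of W as a single block. The multiset to arrange is then {WWW, D, L, S, X}, 5 items in all.
All 5 items are distinct, so there are (5)! = 120 arrangements.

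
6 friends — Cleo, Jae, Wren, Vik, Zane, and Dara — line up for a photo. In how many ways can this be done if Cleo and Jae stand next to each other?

Treat {Cleo, Jae} as a single unit. There are 5 units to order, and the pair itself can be ordered 2 ways.
That gives 2 × 5! = 2 × 120 = 240.

240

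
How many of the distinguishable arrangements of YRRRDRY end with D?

With the last slot taken by D, it remains to arrange the other 6 letters (YRRRRY).
Those 6 letters have R appearing 4 times and Y appearing twice, giving (6)!/(4!·2!) = 15.

15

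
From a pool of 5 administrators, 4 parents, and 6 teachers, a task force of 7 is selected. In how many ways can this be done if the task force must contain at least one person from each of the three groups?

Unrestricted: C(15,7) = 6435 ways to pick any 7 of the 15.
Subtract selections that omit an entire group: no administrators → C(10,7) = 120; no parents → C(11,7) = 330; no teachers → C(9,7) = 36.
Add back selections omitting two groups (i.e. drawn from a single group): C(5,7) + C(4,7) + C(6,7) = 0.
By inclusion–exclusion: 6435 − 486 + 0 = 5949.

5949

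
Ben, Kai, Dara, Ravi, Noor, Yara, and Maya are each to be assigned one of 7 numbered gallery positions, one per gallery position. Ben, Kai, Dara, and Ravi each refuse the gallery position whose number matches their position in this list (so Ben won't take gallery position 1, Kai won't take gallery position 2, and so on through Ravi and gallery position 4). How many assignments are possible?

2790

Let Aᵢ (for 1 ≤ i ≤ 4) be the placements that put person i in their forbidden gallery position. Any j of these fix j positions, leaving (7−j)! ways to fill the rest, and there are C(4,j) ways to pick which j.
By inclusion–exclusion, the number of valid placements is Σ_{j=0}^{4} (−1)^j C(4,j)·(7−j)!.
Computing: 5040 − 2880 + 720 − 96 + 6 = 2790.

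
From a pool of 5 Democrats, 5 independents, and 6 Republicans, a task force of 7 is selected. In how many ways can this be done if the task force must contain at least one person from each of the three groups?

With no constraint there are C(16,7) = 11440 possible selections.
Subtract selections that omit an entire group: no Democrats → C(11,7) = 330; no independents → C(11,7) = 330; no Republicans → C(10,7) = 120.
Add back selections omitting two groups (i.e. drawn from a single group): C(5,7) + C(5,7) + C(6,7) = 0.
By inclusion–exclusion: 11440 − 780 + 0 = 10660.

10660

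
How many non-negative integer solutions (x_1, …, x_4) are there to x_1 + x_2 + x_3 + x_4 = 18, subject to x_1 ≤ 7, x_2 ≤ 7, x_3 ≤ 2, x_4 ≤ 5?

19

Ignoring the caps, the number of non-negative solutions to x_1+…+x_4 = 18 is C(21,3) = 1330.
Subtract solutions that violate a single cap (substitute x_i' = x_i − (cap_i+1)): x_1 ≥ 8 gives C(13,3) = 286; x_2 ≥ 8 gives C(13,3) = 286; x_3 ≥ 3 gives C(18,3) = 816; x_4 ≥ 6 gives C(15,3) = 455. Together 1843.
Add back pairs where two caps are both exceeded: 10 + 120 + 35 + 120 + 35 + 220 = 540.
Subtract triples: 0 + 0 + 4 + 4 = 8.
By inclusion–exclusion the count is 1330 − 1843 + 540 − 8 = 19.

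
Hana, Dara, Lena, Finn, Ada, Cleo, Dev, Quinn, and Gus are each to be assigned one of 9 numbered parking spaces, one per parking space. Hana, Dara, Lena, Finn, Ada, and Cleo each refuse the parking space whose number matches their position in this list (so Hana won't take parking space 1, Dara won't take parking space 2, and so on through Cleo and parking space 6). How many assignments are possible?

183822

Let Aᵢ (for 1 ≤ i ≤ 6) be the placements that put person i in their forbidden parking space. Any j of these fix j positions, leaving (9−j)! ways to fill the rest, and there are C(6,j) ways to pick which j.
By inclusion–exclusion, the number of valid placements is Σ_{j=0}^{6} (−1)^j C(6,j)·(9−j)!.
Computing: 362880 − 241920 + 75600 − 14400 + 1800 − 144 + 6 = 183822.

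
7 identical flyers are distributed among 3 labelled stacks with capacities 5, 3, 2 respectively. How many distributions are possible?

9

Without the upper bounds there are C(9,2) = 36 ways to split 7 among 3 stacks.
Subtract solutions that violate a single cap (substitute x_i' = x_i − (cap_i+1)): x_1 ≥ 6 gives C(3,2) = 3; x_2 ≥ 4 gives C(5,2) = 10; x_3 ≥ 3 gives C(6,2) = 15. Together 28.
Add back pairs where two caps are both exceeded: 0 + 0 + 1 = 1.
By inclusion–exclusion the count is 36 − 28 + 1 = 9.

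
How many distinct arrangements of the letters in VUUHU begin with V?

With the first slot taken by V, it remains to arrange the other 4 letters (UUHU).
Those 4 letters have U appearing 3 times, giving (4)!/(3!) = 4.

4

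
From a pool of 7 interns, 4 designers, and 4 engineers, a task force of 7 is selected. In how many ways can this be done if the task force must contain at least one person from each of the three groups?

Unrestricted: C(15,7) = 6435 ways to pick any 7 of the 15.
Selections missing a whole group: no interns → C(8,7) = 8; no designers → C(11,7) = 330; no engineers → C(11,7) = 330.
Add back selections omitting two groups (i.e. drawn from a single group): C(7,7) + C(4,7) + C(4,7) = 1.
By inclusion–exclusion: 6435 − 668 + 1 = 5768.

5768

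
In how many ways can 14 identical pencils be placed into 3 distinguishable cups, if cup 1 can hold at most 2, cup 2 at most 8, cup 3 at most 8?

Without the upper bounds there are C(16,2) = 120 ways to split 14 among 3 cups.
Subtract solutions that violate a single cap (substitute x_i' = x_i − (cap_i+1)): x_1 ≥ 3 gives C(13,2) = 78; x_2 ≥ 9 gives C(7,2) = 21; x_3 ≥ 9 gives C(7,2) = 21. Together 120.
Add back pairs where two caps are both exceeded: 6 + 6 + 0 = 12.
By inclusion–exclusion the count is 120 − 120 + 12 = 12.

12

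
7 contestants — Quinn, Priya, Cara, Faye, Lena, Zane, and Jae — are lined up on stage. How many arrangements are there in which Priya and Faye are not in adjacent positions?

Of the 7! = 5040 arrangements, those with Priya and Faye adjacent number 2 × 6! = 1440 (treat the pair as a block with 2 internal orders).
Complementary counting: 5040 − 1440 = 3600.

3600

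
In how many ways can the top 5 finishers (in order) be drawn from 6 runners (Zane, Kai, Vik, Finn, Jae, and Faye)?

There are 6 choices for 1st place, 5 for 2nd, and so on down to 2 for position 5.
That gives 6 × 5 × 4 × 3 × 2 = 720.

720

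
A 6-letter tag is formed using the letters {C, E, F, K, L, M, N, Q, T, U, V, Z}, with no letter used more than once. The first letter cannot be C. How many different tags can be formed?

609840

The first letter has 12−1 = 11 choices (anything except C).
The remaining 5 letters are filled from the other 11 symbols without repetition: 11 × 10 × 9 × 8 × 7 = 55440.
Total: 11 × 55440 = 609840.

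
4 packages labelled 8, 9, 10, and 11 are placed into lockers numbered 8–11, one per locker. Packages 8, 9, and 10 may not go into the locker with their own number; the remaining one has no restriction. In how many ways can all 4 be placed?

Let Aᵢ (for i ∈ {8, 9, 10}) be the placements that put package i in its forbidden locker. Any j of these fix j positions, leaving (4−j)! ways to fill the rest, and there are C(3,j) ways to pick which j.
By inclusion–exclusion, the number of valid placements is Σ_{j=0}^{3} (−1)^j C(3,j)·(4−j)!.
Computing: 24 − 18 + 6 − 1 = 11.

11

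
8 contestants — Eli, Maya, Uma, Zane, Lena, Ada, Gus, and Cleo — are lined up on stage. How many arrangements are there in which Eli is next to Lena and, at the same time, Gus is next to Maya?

Treat {Eli,Lena} as one block (2 orders) and {Gus,Maya} as another (2 orders).
That leaves 6 units to arrange: 2 × 2 × 6! = 4 × 720 = 2880.

2880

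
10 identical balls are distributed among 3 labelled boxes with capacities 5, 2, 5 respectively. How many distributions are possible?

By stars and bars, unrestricted non-negative solutions to x_1+…+x_3 = 10 number C(10+2,2) = 66.
Subtract solutions that violate a single cap (substitute x_i' = x_i − (cap_i+1)): x_1 ≥ 6 gives C(6,2) = 15; x_2 ≥ 3 gives C(9,2) = 36; x_3 ≥ 6 gives C(6,2) = 15. Together 66.
Add back pairs where two caps are both exceeded: 3 + 0 + 3 = 6.
By inclusion–exclusion the count is 66 − 66 + 6 = 6.

6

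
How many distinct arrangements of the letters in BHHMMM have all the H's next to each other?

Treat the 2 copies of H as a single block. The multiset to arrange is then {HH, B, M, M, M}, 5 items in all.
That gives (5)!/(3!) = 20 arrangements.

20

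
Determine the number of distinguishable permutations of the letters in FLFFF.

FLFFF has 5 letters with F appearing 4 times.
Dividing 5! = 120 by 4! = 24 for the repeated letters gives 5.

5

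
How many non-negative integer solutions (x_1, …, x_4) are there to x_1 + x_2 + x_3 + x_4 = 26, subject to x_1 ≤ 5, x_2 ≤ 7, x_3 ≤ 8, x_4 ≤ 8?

By stars and bars, unrestricted non-negative solutions to x_1+…+x_4 = 26 number C(26+3,3) = 3654.
Subtract solutions that violate a single cap (substitute x_i' = x_i − (cap_i+1)): x_1 ≥ 6 gives C(23,3) = 1771; x_2 ≥ 8 gives C(21,3) = 1330; x_3 ≥ 9 gives C(20,3) = 1140; x_4 ≥ 9 gives C(20,3) = 1140. Together 5381.
Add back pairs where two caps are both exceeded: 455 + 364 + 364 + 220 + 220 + 165 = 1788.
Subtract triples: 20 + 20 + 10 + 1 = 51.
By inclusion–exclusion the count is 3654 − 5381 + 1788 − 51 = 10.

10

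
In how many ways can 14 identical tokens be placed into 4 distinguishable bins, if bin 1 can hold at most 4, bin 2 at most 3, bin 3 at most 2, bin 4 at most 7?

By stars and bars, unrestricted non-negative solutions to x_1+…+x_4 = 14 number C(14+3,3) = 680.
Subtract solutions that violate a single cap (substitute x_i' = x_i − (cap_i+1)): x_1 ≥ 5 gives C(12,3) = 220; x_2 ≥ 4 gives C(13,3) = 286; x_3 ≥ 3 gives C(14,3) = 364; x_4 ≥ 8 gives C(9,3) = 84. Together 954.
Add back pairs where two caps are both exceeded: 56 + 84 + 4 + 120 + 10 + 20 = 294.
Subtract triples: 10 + 0 + 0 + 0 = 10.
By inclusion–exclusion the count is 680 − 954 + 294 − 10 = 10.

10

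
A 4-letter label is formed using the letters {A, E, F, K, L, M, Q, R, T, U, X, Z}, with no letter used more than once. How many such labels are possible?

11880

This is a permutation of 4 out of 12: P(12,4) = 12!/8!.
That product is 12 × 11 × 10 × 9 = 11880.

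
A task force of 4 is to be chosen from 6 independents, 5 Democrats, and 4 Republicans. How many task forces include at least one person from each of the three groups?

720

Unrestricted: C(15,4) = 1365 ways to pick any 4 of the 15.
Subtract selections that omit an entire group: no independents → C(9,4) = 126; no Democrats → C(10,4) = 210; no Republicans → C(11,4) = 330.
Add back selections omitting two groups (i.e. drawn from a single group): C(6,4) + C(5,4) + C(4,4) = 21.
By inclusion–exclusion: 1365 − 666 + 21 = 720.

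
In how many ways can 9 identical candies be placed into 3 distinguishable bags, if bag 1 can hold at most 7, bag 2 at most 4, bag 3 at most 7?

By stars and bars, unrestricted non-negative solutions to x_1+…+x_3 = 9 number C(9+2,2) = 55.
Subtract solutions that violate a single cap (substitute x_i' = x_i − (cap_i+1)): x_1 ≥ 8 gives C(3,2) = 3; x_2 ≥ 5 gives C(6,2) = 15; x_3 ≥ 8 gives C(3,2) = 3. Together 21.
No two caps can be exceeded simultaneously, so the pair terms are all 0.
By inclusion–exclusion the count is 55 − 21 + 0 = 34.

34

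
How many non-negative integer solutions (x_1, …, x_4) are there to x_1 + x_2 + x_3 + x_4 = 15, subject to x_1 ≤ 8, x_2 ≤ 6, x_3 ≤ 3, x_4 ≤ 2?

30

By stars and bars, unrestricted non-negative solutions to x_1+…+x_4 = 15 number C(15+3,3) = 816.
Subtract solutions that violate a single cap (substitute x_i' = x_i − (cap_i+1)): x_1 ≥ 9 gives C(9,3) = 84; x_2 ≥ 7 gives C(11,3) = 165; x_3 ≥ 4 gives C(14,3) = 364; x_4 ≥ 3 gives C(15,3) = 455. Together 1068.
Add back pairs where two caps are both exceeded: 0 + 10 + 20 + 35 + 56 + 165 = 286.
Subtract triples: 0 + 0 + 0 + 4 = 4.
By inclusion–exclusion the count is 816 − 1068 + 286 − 4 = 30.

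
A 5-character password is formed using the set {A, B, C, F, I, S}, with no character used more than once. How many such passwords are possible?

Choose and order 5 of the 6 symbols: the first character has 6 options, the next 5, and so on down to 2.
6 × 5 × 4 × 3 × 2 = 720.

720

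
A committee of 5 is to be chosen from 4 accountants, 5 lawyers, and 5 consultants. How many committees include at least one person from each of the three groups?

1500

Unrestricted: C(14,5) = 2002 ways to pick any 5 of the 14.
Selections missing a whole group: no accountants → C(10,5) = 252; no lawyers → C(9,5) = 126; no consultants → C(9,5) = 126.
Add back selections omitting two groups (i.e. drawn from a single group): C(4,5) + C(5,5) + C(5,5) = 2.
By inclusion–exclusion: 2002 − 504 + 2 = 1500.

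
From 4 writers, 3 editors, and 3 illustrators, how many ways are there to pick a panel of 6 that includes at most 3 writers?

Split by how many writers are chosen (0 through 3).
Sum: C(4,0)·C(6,6) + C(4,1)·C(6,5) + C(4,2)·C(6,4) + C(4,3)·C(6,3) = 1 + 24 + 90 + 80 = 195.

195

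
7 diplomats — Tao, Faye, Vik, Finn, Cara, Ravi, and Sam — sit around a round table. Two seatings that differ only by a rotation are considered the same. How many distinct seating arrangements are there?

Seat Tao anywhere (absorbing the rotational symmetry), then permute the other 6: (6)! = 720.

720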